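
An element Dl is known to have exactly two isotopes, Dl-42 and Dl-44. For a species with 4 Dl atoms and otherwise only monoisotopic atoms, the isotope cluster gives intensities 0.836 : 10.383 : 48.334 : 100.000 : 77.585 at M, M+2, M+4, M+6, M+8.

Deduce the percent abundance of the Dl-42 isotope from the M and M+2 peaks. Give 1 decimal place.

24.4%

If p is the fraction of Dl that is Dl-42, then I(M+2)/I(M) = [C(4,1)·p^3·(1−p)] / p^4 = 4·(1−p)/p = 10.383/0.836 = 12.4199
(1−p)/p = 12.4199/4 = 3.1050  ⇒  p = 1/(1 + 3.1050) = 0.2436
Dl-42: 24.4%, Dl-44: 75.6%.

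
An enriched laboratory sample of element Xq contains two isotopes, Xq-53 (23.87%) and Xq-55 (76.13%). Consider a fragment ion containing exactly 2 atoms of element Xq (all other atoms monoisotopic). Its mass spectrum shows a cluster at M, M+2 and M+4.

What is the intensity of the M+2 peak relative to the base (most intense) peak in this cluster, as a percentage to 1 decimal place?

62.7%

Term probabilities: M 0.0570, M+2 0.3634, M+4 0.5796. Base peak = M+4.
P(M+4) = C(2,2) × 0.2387^0 × 0.7613^2 = 1 × 1.0000 × 0.57957769 = 0.579578 (base)
P(M+2) = C(2,1) × 0.2387^1 × 0.7613^1 = 2 × 0.2387 × 0.7613 = 0.363445
Relative intensity = 0.363445 / 0.579578 × 100 = 62.7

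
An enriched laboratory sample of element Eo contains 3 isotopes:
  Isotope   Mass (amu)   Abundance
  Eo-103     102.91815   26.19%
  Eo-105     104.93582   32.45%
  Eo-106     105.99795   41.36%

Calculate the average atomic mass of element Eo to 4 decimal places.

104.8467 amu

Weight each isotope mass by its fractional abundance: 0.2619 × 102.91815 + 0.3245 × 104.93582 + 0.4136 × 105.99795
= 26.954263 + 34.051674 + 43.840752 = 104.846689 amu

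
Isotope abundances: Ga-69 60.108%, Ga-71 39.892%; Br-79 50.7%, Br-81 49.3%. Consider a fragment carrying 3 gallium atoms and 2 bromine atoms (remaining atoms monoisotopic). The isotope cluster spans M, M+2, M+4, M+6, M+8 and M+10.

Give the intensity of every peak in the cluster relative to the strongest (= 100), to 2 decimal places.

Gallium pattern (n=3): 0.2171685 : 0.432386 : 0.2869625 : 0.063483
Bromine pattern (n=2): 0.257049 : 0.499902 : 0.243049
Convolve the two distributions (both contribute in 2-u steps):
  M: 0.2171685×0.257049 = 0.055823
  M+2: 0.2171685×0.499902 + 0.432386×0.257049 = 0.219707
  M+4: 0.2171685×0.243049 + 0.432386×0.499902 + 0.2869625×0.257049 = 0.342697
  M+6: 0.432386×0.243049 + 0.2869625×0.499902 + 0.063483×0.257049 = 0.264862
  M+8: 0.2869625×0.243049 + 0.063483×0.499902 = 0.101481
  M+10: 0.063483×0.243049 = 0.015429
Scale to base peak (0.342697) = 100: 16.29 : 64.11 : 100.00 : 77.29 : 29.61 : 4.50

16.29 : 64.11 : 100.00 : 77.29 : 29.61 : 4.50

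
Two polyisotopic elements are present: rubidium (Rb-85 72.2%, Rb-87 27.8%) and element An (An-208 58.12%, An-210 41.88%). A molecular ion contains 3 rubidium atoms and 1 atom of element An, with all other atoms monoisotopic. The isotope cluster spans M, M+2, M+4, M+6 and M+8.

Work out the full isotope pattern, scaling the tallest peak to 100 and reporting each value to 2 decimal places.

53.31 : 100.00 : 68.09 : 20.13 : 2.19

Rubidium pattern (n=3): 0.37636705 : 0.43475086 : 0.16739714 : 0.02148495
Element An pattern (n=1): 0.5812 : 0.4188
Convolve the two distributions (both contribute in 2-u steps):
  M: 0.37636705×0.5812 = 0.218745
  M+2: 0.37636705×0.4188 + 0.43475086×0.5812 = 0.410300
  M+4: 0.43475086×0.4188 + 0.16739714×0.5812 = 0.279365
  M+6: 0.16739714×0.4188 + 0.02148495×0.5812 = 0.082593
  M+8: 0.02148495×0.4188 = 0.008998
Scale to base peak (0.410300) = 100: 53.31 : 100.00 : 68.09 : 20.13 : 2.19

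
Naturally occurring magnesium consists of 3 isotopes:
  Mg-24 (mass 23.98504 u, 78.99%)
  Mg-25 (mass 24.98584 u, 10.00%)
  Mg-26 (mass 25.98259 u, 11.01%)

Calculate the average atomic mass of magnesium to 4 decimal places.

The abundance-weighted mean is 0.7899 × 23.98504 + 0.1000 × 24.98584 + 0.1101 × 25.98259
= 18.945783 + 2.498584 + 2.860683 = 24.305050 u

24.3051 u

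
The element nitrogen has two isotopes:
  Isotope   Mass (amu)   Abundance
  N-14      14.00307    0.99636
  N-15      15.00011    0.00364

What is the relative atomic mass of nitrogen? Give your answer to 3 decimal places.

14.007 amu

Average mass = Σ (abundance × isotope mass) = 0.99636 × 14.00307 + 0.00364 × 15.00011
= 13.952099 + 0.054600 = 14.006699 amu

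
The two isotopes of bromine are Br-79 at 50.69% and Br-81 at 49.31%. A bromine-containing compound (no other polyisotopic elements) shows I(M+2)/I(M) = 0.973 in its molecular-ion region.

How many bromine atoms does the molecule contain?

The M+2/M ratio from n Br atoms is n · q/p = n · 0.4931/0.5069.
n = 0.973 × 0.5069/0.4931 = 1.00 ≈ 1

1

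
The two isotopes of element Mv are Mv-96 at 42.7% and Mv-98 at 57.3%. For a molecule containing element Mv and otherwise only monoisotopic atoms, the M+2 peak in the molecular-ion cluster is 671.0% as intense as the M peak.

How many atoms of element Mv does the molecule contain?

5

For n independent Mv atoms, I(M+2)/I(M) = n · (abundance Mv-98) / (abundance Mv-96) = n · 0.573/0.427.
n = 6.710 × 0.427/0.573 = 5.00 ≈ 5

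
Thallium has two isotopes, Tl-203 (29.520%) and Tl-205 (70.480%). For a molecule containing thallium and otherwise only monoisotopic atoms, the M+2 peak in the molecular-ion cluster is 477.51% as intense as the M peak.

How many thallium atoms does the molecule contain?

For n independent Tl atoms, I(M+2)/I(M) = n · (abundance Tl-205) / (abundance Tl-203) = n · 0.70480/0.29520.
n = 4.7751 × 0.29520/0.70480 = 2.00 ≈ 2

2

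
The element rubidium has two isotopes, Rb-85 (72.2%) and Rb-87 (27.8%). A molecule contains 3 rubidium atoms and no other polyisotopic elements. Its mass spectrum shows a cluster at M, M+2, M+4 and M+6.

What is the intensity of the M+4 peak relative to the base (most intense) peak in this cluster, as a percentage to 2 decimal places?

Term probabilities: M 0.3764, M+2 0.4348, M+4 0.1674, M+6 0.0215. Base peak = M+2.
P(M+2) = C(3,1) × 0.722^2 × 0.278^1 = 3 × 0.521284 × 0.2780 = 0.434751 (base)
P(M+4) = C(3,2) × 0.722^1 × 0.278^2 = 3 × 0.7220 × 0.077284 = 0.167397
Relative intensity = 0.167397 / 0.434751 × 100 = 38.50

38.50%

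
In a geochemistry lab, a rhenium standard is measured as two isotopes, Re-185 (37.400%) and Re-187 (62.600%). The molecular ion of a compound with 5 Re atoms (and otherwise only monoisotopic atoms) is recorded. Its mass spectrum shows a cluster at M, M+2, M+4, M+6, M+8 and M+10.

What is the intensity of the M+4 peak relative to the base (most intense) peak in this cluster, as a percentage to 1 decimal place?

59.7%

(0.37400 + 0.62600)^5 gives M 0.0073, M+2 0.0612, M+4 0.2050, M+6 0.3431, M+8 0.2872, M+10 0.0961; the largest is M+6.
P(M+6) = C(5,3) × 0.37400^2 × 0.62600^3 = 10 × 0.139876 × 0.24531438 = 0.343136 (base)
P(M+4) = C(5,2) × 0.37400^3 × 0.62600^2 = 10 × 0.05231362 × 0.391876 = 0.205005
Relative intensity = 0.205005 / 0.343136 × 100 = 59.7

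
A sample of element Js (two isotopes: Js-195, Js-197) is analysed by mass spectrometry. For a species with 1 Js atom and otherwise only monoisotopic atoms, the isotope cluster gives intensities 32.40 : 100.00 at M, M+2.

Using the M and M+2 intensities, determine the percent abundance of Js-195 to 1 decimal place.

If p is the fraction of Js that is Js-195, then I(M+2)/I(M) = [C(1,1)·p^0·(1−p)] / p^1 = 1·(1−p)/p = 100.00/32.40 = 3.0864
(1−p)/p = 3.0864/1 = 3.0864  ⇒  p = 1/(1 + 3.0864) = 0.2447
Js-195: 24.5%, Js-197: 75.5%.

24.5%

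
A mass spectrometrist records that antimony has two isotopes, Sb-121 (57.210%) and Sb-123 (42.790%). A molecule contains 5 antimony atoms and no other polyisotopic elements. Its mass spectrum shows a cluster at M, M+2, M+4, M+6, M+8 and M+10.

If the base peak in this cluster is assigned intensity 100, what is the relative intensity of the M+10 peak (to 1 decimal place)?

Binomial terms of (0.57210 + 0.42790)^5: M 0.0613, M+2 0.2292, M+4 0.3428, M+6 0.2564, M+8 0.0959, M+10 0.0143 → M+4 is the base peak.
P(M+4) = C(5,2) × 0.57210^3 × 0.42790^2 = 10 × 0.18724742 × 0.18309841 = 0.342847 (base)
P(M+10) = C(5,5) × 0.57210^0 × 0.42790^5 = 1 × 1.0000 × 0.01434536 = 0.014345
Relative intensity = 0.014345 / 0.342847 × 100 = 4.2

4.2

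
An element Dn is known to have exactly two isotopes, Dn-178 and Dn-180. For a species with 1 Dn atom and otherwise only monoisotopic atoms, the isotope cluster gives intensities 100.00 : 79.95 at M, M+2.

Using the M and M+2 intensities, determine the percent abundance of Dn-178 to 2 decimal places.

Let p = fractional abundance of Dn-178. I(M+2)/I(M) = [C(1,1)·p^0·(1−p)] / p^1 = 1·(1−p)/p = 79.95/100.00 = 0.7995
(1−p)/p = 0.7995/1 = 0.7995  ⇒  p = 1/(1 + 0.7995) = 0.5557
Dn-178: 55.57%, Dn-180: 44.43%.

55.57%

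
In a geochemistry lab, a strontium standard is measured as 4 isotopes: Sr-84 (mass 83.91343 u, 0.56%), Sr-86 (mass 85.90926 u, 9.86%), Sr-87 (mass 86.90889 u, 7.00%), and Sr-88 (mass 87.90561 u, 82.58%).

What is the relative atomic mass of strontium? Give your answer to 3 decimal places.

Ar = Σ fᵢ·mᵢ = 0.0056 × 83.91343 + 0.0986 × 85.90926 + 0.0700 × 86.90889 + 0.8258 × 87.90561
= 0.469915 + 8.470653 + 6.083622 + 72.592453 = 87.616643 u

87.617 u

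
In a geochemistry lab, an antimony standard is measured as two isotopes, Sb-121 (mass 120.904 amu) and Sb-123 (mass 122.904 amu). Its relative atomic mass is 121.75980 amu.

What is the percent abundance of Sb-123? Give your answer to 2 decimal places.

Let x be the fractional abundance of Sb-121; then Sb-123 has abundance 1 − x.
120.904·x + 122.904·(1 − x) = 121.75980
(120.904 − 122.904)·x = 121.75980 − 122.904
x = -1.14420 / -2.000 = 0.57210 → 57.21% Sb-121, 42.79% Sb-123.

42.79%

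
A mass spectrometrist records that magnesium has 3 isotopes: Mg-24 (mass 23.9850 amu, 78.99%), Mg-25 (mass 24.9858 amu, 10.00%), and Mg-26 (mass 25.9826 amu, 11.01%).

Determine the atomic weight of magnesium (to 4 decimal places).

Ar = Σ fᵢ·mᵢ = 0.7899 × 23.9850 + 0.1000 × 24.9858 + 0.1101 × 25.9826
= 18.94575 + 2.49858 + 2.86068 = 24.30501 amu

24.3050 amu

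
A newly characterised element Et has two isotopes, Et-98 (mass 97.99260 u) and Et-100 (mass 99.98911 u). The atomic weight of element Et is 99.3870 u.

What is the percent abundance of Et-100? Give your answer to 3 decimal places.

69.842%

Let x be the fractional abundance of Et-98; then Et-100 has abundance 1 − x.
97.99260·x + 99.98911·(1 − x) = 99.3870
(97.99260 − 99.98911)·x = 99.3870 − 99.98911
x = -0.60211 / -1.99651 = 0.30158 → 30.158% Et-98, 69.842% Et-100.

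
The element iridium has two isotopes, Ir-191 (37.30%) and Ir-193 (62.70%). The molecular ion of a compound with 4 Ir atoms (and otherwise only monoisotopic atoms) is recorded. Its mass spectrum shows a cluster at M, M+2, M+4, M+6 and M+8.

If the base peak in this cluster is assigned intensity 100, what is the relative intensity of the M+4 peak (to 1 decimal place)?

89.2

Term probabilities: M 0.0194, M+2 0.1302, M+4 0.3282, M+6 0.3678, M+8 0.1546. Base peak = M+6.
P(M+6) = C(4,3) × 0.3730^1 × 0.6270^3 = 4 × 0.3730 × 0.24649188 = 0.367766 (base)
P(M+4) = C(4,2) × 0.3730^2 × 0.6270^2 = 6 × 0.139129 × 0.393129 = 0.328174
Relative intensity = 0.328174 / 0.367766 × 100 = 89.2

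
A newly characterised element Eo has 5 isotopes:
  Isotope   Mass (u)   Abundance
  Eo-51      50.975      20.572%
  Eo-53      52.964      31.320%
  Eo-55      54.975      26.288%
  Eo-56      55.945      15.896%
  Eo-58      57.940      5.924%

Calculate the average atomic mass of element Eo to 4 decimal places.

53.8521 u

Weight each isotope mass by its fractional abundance: 0.20572 × 50.975 + 0.31320 × 52.964 + 0.26288 × 54.975 + 0.15896 × 55.945 + 0.05924 × 57.940
= 10.48658 + 16.58832 + 14.45183 + 8.89302 + 3.43237 = 53.85212 u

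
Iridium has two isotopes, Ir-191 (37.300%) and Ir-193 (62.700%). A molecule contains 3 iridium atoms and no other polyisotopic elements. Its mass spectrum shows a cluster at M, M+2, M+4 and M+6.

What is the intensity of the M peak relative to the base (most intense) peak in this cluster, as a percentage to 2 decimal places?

11.80%

Term probabilities: M 0.0519, M+2 0.2617, M+4 0.4399, M+6 0.2465. Base peak = M+4.
P(M+4) = C(3,2) × 0.37300^1 × 0.62700^2 = 3 × 0.3730 × 0.393129 = 0.439911 (base)
P(M) = C(3,0) × 0.37300^3 × 0.62700^0 = 1 × 0.05189512 × 1.0000 = 0.051895
Relative intensity = 0.051895 / 0.439911 × 100 = 11.80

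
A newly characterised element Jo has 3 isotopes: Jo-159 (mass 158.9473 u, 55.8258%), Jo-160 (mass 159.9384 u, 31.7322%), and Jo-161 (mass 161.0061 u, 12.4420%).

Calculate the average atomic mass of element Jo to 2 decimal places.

159.52 u

The abundance-weighted mean is 0.558258 × 158.9473 + 0.317322 × 159.9384 + 0.124420 × 161.0061
= 88.73360 + 50.75197 + 20.03238 = 159.51795 u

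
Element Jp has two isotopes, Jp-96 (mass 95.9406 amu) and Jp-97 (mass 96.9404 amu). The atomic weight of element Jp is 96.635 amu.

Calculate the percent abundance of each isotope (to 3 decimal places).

Let x be the fractional abundance of Jp-96; then Jp-97 has abundance 1 − x.
95.9406·x + 96.9404·(1 − x) = 96.635
(95.9406 − 96.9404)·x = 96.635 − 96.9404
x = -0.3054 / -0.9998 = 0.30546 → 30.546% Jp-96, 69.454% Jp-97.

Jp-96: 30.546%, Jp-97: 69.454%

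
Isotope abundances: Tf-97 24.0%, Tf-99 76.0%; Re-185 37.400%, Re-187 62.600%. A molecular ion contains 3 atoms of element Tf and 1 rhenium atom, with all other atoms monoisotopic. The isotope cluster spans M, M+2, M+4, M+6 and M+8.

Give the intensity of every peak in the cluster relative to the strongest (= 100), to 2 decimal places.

1.22 : 13.61 : 56.00 : 100.00 : 64.73

Element Tf pattern (n=3): 0.013824 : 0.131328 : 0.415872 : 0.438976
Rhenium pattern (n=1): 0.3740 : 0.6260
Convolve the two distributions (both contribute in 2-u steps):
  M: 0.013824×0.3740 = 0.005170
  M+2: 0.013824×0.6260 + 0.131328×0.3740 = 0.057770
  M+4: 0.131328×0.6260 + 0.415872×0.3740 = 0.237747
  M+6: 0.415872×0.6260 + 0.438976×0.3740 = 0.424513
  M+8: 0.438976×0.6260 = 0.274799
Scale to base peak (0.424513) = 100: 1.22 : 13.61 : 56.00 : 100.00 : 64.73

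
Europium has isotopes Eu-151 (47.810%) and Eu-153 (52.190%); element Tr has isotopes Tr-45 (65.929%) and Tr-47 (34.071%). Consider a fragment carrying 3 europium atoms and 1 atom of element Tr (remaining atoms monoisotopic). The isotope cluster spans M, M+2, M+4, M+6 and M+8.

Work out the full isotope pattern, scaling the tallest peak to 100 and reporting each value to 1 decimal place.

19.0 : 72.0 : 100.0 : 59.8 : 12.8

Europium pattern (n=3): 0.10928391 : 0.3578871 : 0.39067407 : 0.14215492
Element Tr pattern (n=1): 0.65929 : 0.34071
Convolve the two distributions (both contribute in 2-u steps):
  M: 0.10928391×0.65929 = 0.072050
  M+2: 0.10928391×0.34071 + 0.3578871×0.65929 = 0.273186
  M+4: 0.3578871×0.34071 + 0.39067407×0.65929 = 0.379503
  M+6: 0.39067407×0.34071 + 0.14215492×0.65929 = 0.226828
  M+8: 0.14215492×0.34071 = 0.048434
Scale to base peak (0.379503) = 100: 19.0 : 72.0 : 100.0 : 59.8 : 12.8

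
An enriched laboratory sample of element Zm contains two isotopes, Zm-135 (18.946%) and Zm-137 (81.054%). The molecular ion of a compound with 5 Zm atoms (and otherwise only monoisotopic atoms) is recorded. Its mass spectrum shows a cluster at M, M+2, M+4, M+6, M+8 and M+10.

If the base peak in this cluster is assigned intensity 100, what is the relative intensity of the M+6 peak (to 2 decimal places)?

(0.18946 + 0.81054)^5 gives M 0.0002, M+2 0.0052, M+4 0.0447, M+6 0.1911, M+8 0.4089, M+10 0.3498; the largest is M+8.
P(M+8) = C(5,4) × 0.18946^1 × 0.81054^4 = 5 × 0.18946 × 0.43161627 = 0.408870 (base)
P(M+6) = C(5,3) × 0.18946^2 × 0.81054^3 = 10 × 0.03589509 × 0.53250459 = 0.191143
Relative intensity = 0.191143 / 0.408870 × 100 = 46.75

46.75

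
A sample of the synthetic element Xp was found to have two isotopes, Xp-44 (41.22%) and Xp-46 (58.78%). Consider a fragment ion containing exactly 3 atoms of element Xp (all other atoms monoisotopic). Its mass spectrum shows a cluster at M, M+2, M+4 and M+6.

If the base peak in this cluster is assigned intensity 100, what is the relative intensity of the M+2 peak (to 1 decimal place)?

(0.4122 + 0.5878)^3 gives M 0.0700, M+2 0.2996, M+4 0.4273, M+6 0.2031; the largest is M+4.
P(M+4) = C(3,2) × 0.4122^1 × 0.5878^2 = 3 × 0.4122 × 0.34550884 = 0.427256 (base)
P(M+2) = C(3,1) × 0.4122^2 × 0.5878^1 = 3 × 0.16990884 × 0.5878 = 0.299617
Relative intensity = 0.299617 / 0.427256 × 100 = 70.1

70.1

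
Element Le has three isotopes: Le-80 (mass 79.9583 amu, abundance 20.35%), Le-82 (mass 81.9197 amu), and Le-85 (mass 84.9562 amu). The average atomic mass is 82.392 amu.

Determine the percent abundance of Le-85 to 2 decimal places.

The remaining 79.65% is split between Le-82 (fraction x) and Le-85 (fraction 0.7965 − x).
Substituting: 81.9197x + 84.9562(0.7965 − x) = 66.12048595
(81.9197 − 84.9562)x = -1.54712735  ⇒  x = 0.50951, y = 0.28699
Le-82: 50.95%, Le-85: 28.70%.

28.70%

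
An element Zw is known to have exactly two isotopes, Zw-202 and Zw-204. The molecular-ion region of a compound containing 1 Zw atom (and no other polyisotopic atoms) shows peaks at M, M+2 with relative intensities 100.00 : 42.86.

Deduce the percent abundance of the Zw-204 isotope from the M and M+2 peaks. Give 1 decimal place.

30.0%

Write p for the Zw-202 fraction. I(M+2)/I(M) = [C(1,1)·p^0·(1−p)] / p^1 = 1·(1−p)/p = 42.86/100.00 = 0.4286
(1−p)/p = 0.4286/1 = 0.4286  ⇒  p = 1/(1 + 0.4286) = 0.7000
Zw-202: 70.0%, Zw-204: 30.0%.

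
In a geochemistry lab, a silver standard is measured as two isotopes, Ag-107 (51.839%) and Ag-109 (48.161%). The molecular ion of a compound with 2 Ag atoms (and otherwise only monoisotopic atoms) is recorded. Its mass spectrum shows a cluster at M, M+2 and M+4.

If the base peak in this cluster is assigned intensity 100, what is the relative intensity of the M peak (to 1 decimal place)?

53.8

Binomial terms of (0.51839 + 0.48161)^2: M 0.2687, M+2 0.4993, M+4 0.2319 → M+2 is the base peak.
P(M+2) = C(2,1) × 0.51839^1 × 0.48161^1 = 2 × 0.51839 × 0.48161 = 0.499324 (base)
P(M) = C(2,0) × 0.51839^2 × 0.48161^0 = 1 × 0.26872819 × 1.0000 = 0.268728
Relative intensity = 0.268728 / 0.499324 × 100 = 53.8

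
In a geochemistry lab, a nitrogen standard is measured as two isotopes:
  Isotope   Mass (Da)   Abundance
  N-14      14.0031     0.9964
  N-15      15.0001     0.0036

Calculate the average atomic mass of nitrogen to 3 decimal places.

14.007 Da

The abundance-weighted mean is 0.9964 × 14.0031 + 0.0036 × 15.0001
= 13.95269 + 0.05400 = 14.00669 Da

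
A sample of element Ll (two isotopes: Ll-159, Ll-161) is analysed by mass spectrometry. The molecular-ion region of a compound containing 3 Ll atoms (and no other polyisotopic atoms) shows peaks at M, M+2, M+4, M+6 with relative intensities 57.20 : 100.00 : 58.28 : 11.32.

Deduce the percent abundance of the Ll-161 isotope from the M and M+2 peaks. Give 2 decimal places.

36.82%

Write p for the Ll-159 fraction. I(M+2)/I(M) = [C(3,1)·p^2·(1−p)] / p^3 = 3·(1−p)/p = 100.00/57.20 = 1.7483
(1−p)/p = 1.7483/3 = 0.5828  ⇒  p = 1/(1 + 0.5828) = 0.6318
Ll-159: 63.18%, Ll-161: 36.82%.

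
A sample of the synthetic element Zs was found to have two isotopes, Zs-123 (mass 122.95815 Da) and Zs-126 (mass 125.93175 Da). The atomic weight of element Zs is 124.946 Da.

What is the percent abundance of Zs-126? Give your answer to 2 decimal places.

66.85%

With x = fraction of Zs-123 (so Zs-126 is 1 − x):
122.95815·x + 125.93175·(1 − x) = 124.946
(122.95815 − 125.93175)·x = 124.946 − 125.93175
x = -0.98575 / -2.97360 = 0.33150 → 33.15% Zs-123, 66.85% Zs-126.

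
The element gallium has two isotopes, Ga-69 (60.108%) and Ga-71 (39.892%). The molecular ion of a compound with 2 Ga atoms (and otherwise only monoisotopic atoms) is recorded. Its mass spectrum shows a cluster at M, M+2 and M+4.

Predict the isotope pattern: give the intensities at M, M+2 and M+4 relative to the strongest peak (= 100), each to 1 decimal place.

75.3 : 100.0 : 33.2

Each Ga atom is independently Ga-69 (p = 0.60108) or Ga-71 (q = 0.39892); the cluster is the binomial expansion (p + q)^2.
P(M) = 0.60108^2 = 0.361297
P(M+2) = 2 × 0.60108^1 × 0.39892^1 = 0.479566
P(M+4) = 0.39892^2 = 0.159137
The M+2 peak is largest (0.479566); scaling to 100 gives 75.3 : 100.0 : 33.2.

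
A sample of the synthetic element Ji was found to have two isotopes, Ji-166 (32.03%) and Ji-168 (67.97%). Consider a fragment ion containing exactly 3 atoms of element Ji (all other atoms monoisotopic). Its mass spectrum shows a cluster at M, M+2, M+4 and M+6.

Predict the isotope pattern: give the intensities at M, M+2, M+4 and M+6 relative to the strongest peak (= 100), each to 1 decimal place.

Expanding (0.3203 + 0.6797)^3:
P(M) = 0.3203^3 = 0.032860
P(M+2) = 3 × 0.3203^2 × 0.6797^1 = 0.209196
P(M+4) = 3 × 0.3203^1 × 0.6797^2 = 0.443928
P(M+6) = 0.6797^3 = 0.314016
The M+4 peak is largest (0.443928); scaling to 100 gives 7.4 : 47.1 : 100.0 : 70.7.

7.4 : 47.1 : 100.0 : 70.7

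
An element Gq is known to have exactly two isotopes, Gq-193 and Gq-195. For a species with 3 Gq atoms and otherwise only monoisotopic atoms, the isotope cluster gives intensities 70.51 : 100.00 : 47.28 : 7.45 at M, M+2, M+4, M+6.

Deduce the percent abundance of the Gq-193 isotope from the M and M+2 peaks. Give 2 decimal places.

Write p for the Gq-193 fraction. I(M+2)/I(M) = [C(3,1)·p^2·(1−p)] / p^3 = 3·(1−p)/p = 100.00/70.51 = 1.4182
(1−p)/p = 1.4182/3 = 0.4727  ⇒  p = 1/(1 + 0.4727) = 0.6790
Gq-193: 67.90%, Gq-195: 32.10%.

67.90%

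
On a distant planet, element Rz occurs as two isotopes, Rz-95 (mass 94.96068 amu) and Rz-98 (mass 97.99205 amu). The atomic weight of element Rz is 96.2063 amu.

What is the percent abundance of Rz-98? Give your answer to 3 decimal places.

41.091%

Writing the weighted mean with unknown fraction x of Rz-95:
94.96068·x + 97.99205·(1 − x) = 96.2063
(94.96068 − 97.99205)·x = 96.2063 − 97.99205
x = -1.78575 / -3.03137 = 0.58909 → 58.909% Rz-95, 41.091% Rz-98.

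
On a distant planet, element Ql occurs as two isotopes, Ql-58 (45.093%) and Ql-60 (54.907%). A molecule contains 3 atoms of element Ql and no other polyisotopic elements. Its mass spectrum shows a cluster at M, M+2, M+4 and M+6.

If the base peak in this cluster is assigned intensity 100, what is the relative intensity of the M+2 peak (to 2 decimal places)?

82.13

Term probabilities: M 0.0917, M+2 0.3349, M+4 0.4078, M+6 0.1655. Base peak = M+4.
P(M+4) = C(3,2) × 0.45093^1 × 0.54907^2 = 3 × 0.45093 × 0.30147786 = 0.407836 (base)
P(M+2) = C(3,1) × 0.45093^2 × 0.54907^1 = 3 × 0.20333786 × 0.54907 = 0.334940
Relative intensity = 0.334940 / 0.407836 × 100 = 82.13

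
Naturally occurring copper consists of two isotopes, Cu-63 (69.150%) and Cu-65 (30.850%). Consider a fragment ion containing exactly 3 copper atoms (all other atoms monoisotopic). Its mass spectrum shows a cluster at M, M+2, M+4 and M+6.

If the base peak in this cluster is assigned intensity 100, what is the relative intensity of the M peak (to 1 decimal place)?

Term probabilities: M 0.3307, M+2 0.4425, M+4 0.1974, M+6 0.0294. Base peak = M+2.
P(M+2) = C(3,1) × 0.69150^2 × 0.30850^1 = 3 × 0.47817225 × 0.3085 = 0.442548 (base)
P(M) = C(3,0) × 0.69150^3 × 0.30850^0 = 1 × 0.33065611 × 1.0000 = 0.330656
Relative intensity = 0.330656 / 0.442548 × 100 = 74.7

74.7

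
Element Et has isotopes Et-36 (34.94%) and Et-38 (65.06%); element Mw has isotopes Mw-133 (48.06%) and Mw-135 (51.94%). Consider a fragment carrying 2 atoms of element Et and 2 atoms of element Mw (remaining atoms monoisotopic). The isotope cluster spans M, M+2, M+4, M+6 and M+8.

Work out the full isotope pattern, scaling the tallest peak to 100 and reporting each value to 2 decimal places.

Element Et pattern (n=2): 0.12208036 : 0.45463928 : 0.42328036
Element Mw pattern (n=2): 0.23097636 : 0.49924728 : 0.26977636
Convolve the two distributions (both contribute in 2-u steps):
  M: 0.12208036×0.23097636 = 0.028198
  M+2: 0.12208036×0.49924728 + 0.45463928×0.23097636 = 0.165959
  M+4: 0.12208036×0.26977636 + 0.45463928×0.49924728 + 0.42328036×0.23097636 = 0.357680
  M+6: 0.45463928×0.26977636 + 0.42328036×0.49924728 = 0.333972
  M+8: 0.42328036×0.26977636 = 0.114191
Scale to base peak (0.357680) = 100: 7.88 : 46.40 : 100.00 : 93.37 : 31.93

7.88 : 46.40 : 100.00 : 93.37 : 31.93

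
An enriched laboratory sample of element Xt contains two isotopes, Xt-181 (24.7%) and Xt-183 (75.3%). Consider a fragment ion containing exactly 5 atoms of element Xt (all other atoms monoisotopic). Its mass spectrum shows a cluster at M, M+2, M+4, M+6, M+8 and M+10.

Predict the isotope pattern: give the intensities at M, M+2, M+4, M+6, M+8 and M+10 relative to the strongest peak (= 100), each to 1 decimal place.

Each Xt atom is independently Xt-181 (p = 0.247) or Xt-183 (q = 0.753); the cluster is the binomial expansion (p + q)^5.
P(M) = 0.247^5 = 0.000919
P(M+2) = 5 × 0.247^4 × 0.753^1 = 0.014014
P(M+4) = 10 × 0.247^3 × 0.753^2 = 0.085444
P(M+6) = 10 × 0.247^2 × 0.753^3 = 0.260483
P(M+8) = 5 × 0.247^1 × 0.753^4 = 0.397052
P(M+10) = 0.753^5 = 0.242089
The M+8 peak is largest (0.397052); scaling to 100 gives 0.2 : 3.5 : 21.5 : 65.6 : 100.0 : 61.0.

0.2 : 3.5 : 21.5 : 65.6 : 100.0 : 61.0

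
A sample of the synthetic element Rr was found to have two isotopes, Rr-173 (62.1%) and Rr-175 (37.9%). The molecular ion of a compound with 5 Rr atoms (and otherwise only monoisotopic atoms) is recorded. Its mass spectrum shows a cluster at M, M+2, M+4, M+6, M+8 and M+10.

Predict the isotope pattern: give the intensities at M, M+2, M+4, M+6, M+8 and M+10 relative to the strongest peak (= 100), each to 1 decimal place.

26.8 : 81.9 : 100.0 : 61.0 : 18.6 : 2.3

Expanding (0.621 + 0.379)^5:
P(M) = 0.621^5 = 0.092354
P(M+2) = 5 × 0.621^4 × 0.379^1 = 0.281822
P(M+4) = 10 × 0.621^3 × 0.379^2 = 0.343996
P(M+6) = 10 × 0.621^2 × 0.379^3 = 0.209943
P(M+8) = 5 × 0.621^1 × 0.379^4 = 0.064065
P(M+10) = 0.379^5 = 0.007820
The M+4 peak is largest (0.343996); scaling to 100 gives 26.8 : 81.9 : 100.0 : 61.0 : 18.6 : 2.3.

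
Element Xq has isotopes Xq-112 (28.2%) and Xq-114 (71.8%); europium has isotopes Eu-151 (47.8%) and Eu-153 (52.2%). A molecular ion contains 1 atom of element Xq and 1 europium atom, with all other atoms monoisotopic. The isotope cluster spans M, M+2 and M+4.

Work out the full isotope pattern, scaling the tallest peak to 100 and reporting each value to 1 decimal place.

Element Xq pattern (n=1): 0.2820 : 0.7180
Europium pattern (n=1): 0.4780 : 0.5220
Convolve the two distributions (both contribute in 2-u steps):
  M: 0.2820×0.4780 = 0.134796
  M+2: 0.2820×0.5220 + 0.7180×0.4780 = 0.490408
  M+4: 0.7180×0.5220 = 0.374796
Scale to base peak (0.490408) = 100: 27.5 : 100.0 : 76.4

27.5 : 100.0 : 76.4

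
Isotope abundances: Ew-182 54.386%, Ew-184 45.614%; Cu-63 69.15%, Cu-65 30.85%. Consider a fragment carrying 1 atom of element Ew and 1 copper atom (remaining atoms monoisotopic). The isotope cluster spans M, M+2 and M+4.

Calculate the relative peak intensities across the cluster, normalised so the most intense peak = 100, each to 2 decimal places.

Element Ew pattern (n=1): 0.54386 : 0.45614
Copper pattern (n=1): 0.6915 : 0.3085
Convolve the two distributions (both contribute in 2-u steps):
  M: 0.54386×0.6915 = 0.376079
  M+2: 0.54386×0.3085 + 0.45614×0.6915 = 0.483202
  M+4: 0.45614×0.3085 = 0.140719
Scale to base peak (0.483202) = 100: 77.83 : 100.00 : 29.12

77.83 : 100.00 : 29.12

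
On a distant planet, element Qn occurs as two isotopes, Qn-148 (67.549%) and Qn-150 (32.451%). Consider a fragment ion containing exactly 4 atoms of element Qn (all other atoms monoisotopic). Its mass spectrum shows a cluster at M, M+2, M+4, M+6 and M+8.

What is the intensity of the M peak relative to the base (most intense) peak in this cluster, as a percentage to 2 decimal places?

Binomial terms of (0.67549 + 0.32451)^4: M 0.2082, M+2 0.4001, M+4 0.2883, M+6 0.0923, M+8 0.0111 → M+2 is the base peak.
P(M+2) = C(4,1) × 0.67549^3 × 0.32451^1 = 4 × 0.30821713 × 0.32451 = 0.400078 (base)
P(M) = C(4,0) × 0.67549^4 × 0.32451^0 = 1 × 0.20819759 × 1.0000 = 0.208198
Relative intensity = 0.208198 / 0.400078 × 100 = 52.04

52.04%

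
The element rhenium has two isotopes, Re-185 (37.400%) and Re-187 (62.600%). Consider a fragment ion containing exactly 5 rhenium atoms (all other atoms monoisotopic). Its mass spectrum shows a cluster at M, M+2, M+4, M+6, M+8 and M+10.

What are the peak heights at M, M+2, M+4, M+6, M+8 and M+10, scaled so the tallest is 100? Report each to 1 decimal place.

2.1 : 17.8 : 59.7 : 100.0 : 83.7 : 28.0

Each Re atom is independently Re-185 (p = 0.37400) or Re-187 (q = 0.62600); the cluster is the binomial expansion (p + q)^5.
P(M) = 0.37400^5 = 0.007317
P(M+2) = 5 × 0.37400^4 × 0.62600^1 = 0.061239
P(M+4) = 10 × 0.37400^3 × 0.62600^2 = 0.205005
P(M+6) = 10 × 0.37400^2 × 0.62600^3 = 0.343136
P(M+8) = 5 × 0.37400^1 × 0.62600^4 = 0.287170
P(M+10) = 0.62600^5 = 0.096133
The M+6 peak is largest (0.343136); scaling to 100 gives 2.1 : 17.8 : 59.7 : 100.0 : 83.7 : 28.0.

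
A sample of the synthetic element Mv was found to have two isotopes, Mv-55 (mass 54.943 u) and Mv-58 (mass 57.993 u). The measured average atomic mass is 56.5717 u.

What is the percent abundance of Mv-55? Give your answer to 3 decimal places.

46.600%

Writing the weighted mean with unknown fraction x of Mv-55:
54.943·x + 57.993·(1 − x) = 56.5717
(54.943 − 57.993)·x = 56.5717 − 57.993
x = -1.4213 / -3.050 = 0.46600 → 46.600% Mv-55, 53.400% Mv-58.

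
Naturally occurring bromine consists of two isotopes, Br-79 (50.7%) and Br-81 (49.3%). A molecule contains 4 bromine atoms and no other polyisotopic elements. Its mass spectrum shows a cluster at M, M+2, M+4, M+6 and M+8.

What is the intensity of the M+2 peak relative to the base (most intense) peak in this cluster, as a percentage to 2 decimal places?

Binomial terms of (0.507 + 0.493)^4: M 0.0661, M+2 0.2570, M+4 0.3749, M+6 0.2430, M+8 0.0591 → M+4 is the base peak.
P(M+4) = C(4,2) × 0.507^2 × 0.493^2 = 6 × 0.257049 × 0.243049 = 0.374853 (base)
P(M+2) = C(4,1) × 0.507^3 × 0.493^1 = 4 × 0.13032384 × 0.4930 = 0.256999
Relative intensity = 0.256999 / 0.374853 × 100 = 68.56

68.56%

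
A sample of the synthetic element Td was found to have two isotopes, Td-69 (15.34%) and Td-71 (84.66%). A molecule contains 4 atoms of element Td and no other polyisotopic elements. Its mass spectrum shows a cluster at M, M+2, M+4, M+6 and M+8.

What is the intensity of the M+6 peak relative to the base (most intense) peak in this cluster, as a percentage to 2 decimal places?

(0.1534 + 0.8466)^4 gives M 0.0006, M+2 0.0122, M+4 0.1012, M+6 0.3723, M+8 0.5137; the largest is M+8.
P(M+8) = C(4,4) × 0.1534^0 × 0.8466^4 = 1 × 1.0000 × 0.51370413 = 0.513704 (base)
P(M+6) = C(4,3) × 0.1534^1 × 0.8466^3 = 4 × 0.1534 × 0.60678494 = 0.372323
Relative intensity = 0.372323 / 0.513704 × 100 = 72.48

72.48%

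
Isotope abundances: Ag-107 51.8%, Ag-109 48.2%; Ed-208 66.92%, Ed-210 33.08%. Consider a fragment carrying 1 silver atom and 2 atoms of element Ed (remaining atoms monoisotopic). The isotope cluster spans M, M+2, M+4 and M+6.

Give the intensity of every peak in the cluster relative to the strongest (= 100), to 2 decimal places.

Silver pattern (n=1): 0.5180 : 0.4820
Element Ed pattern (n=2): 0.44782864 : 0.44274272 : 0.10942864
Convolve the two distributions (both contribute in 2-u steps):
  M: 0.5180×0.44782864 = 0.231975
  M+2: 0.5180×0.44274272 + 0.4820×0.44782864 = 0.445194
  M+4: 0.5180×0.10942864 + 0.4820×0.44274272 = 0.270086
  M+6: 0.4820×0.10942864 = 0.052745
Scale to base peak (0.445194) = 100: 52.11 : 100.00 : 60.67 : 11.85

52.11 : 100.00 : 60.67 : 11.85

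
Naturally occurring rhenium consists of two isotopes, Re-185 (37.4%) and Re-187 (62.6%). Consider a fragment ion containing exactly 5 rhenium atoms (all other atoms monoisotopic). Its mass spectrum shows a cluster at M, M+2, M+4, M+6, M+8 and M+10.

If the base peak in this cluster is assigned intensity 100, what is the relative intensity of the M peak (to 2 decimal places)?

2.13

Term probabilities: M 0.0073, M+2 0.0612, M+4 0.2050, M+6 0.3431, M+8 0.2872, M+10 0.0961. Base peak = M+6.
P(M+6) = C(5,3) × 0.374^2 × 0.626^3 = 10 × 0.139876 × 0.24531438 = 0.343136 (base)
P(M) = C(5,0) × 0.374^5 × 0.626^0 = 1 × 0.00731742 × 1.0000 = 0.007317
Relative intensity = 0.007317 / 0.343136 × 100 = 2.13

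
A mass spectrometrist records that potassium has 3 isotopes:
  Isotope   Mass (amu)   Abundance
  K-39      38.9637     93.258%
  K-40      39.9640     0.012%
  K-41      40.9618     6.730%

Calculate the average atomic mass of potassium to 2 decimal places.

Weight each isotope mass by its fractional abundance: 0.93258 × 38.9637 + 0.00012 × 39.9640 + 0.06730 × 40.9618
= 36.33677 + 0.00480 + 2.75673 = 39.09830 amu

39.10 amu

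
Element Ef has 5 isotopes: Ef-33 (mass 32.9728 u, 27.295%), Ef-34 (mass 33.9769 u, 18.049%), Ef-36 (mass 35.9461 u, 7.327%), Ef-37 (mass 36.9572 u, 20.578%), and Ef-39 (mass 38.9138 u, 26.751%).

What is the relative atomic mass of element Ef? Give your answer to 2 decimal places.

35.78 u

Average mass = Σ (abundance × isotope mass) = 0.27295 × 32.9728 + 0.18049 × 33.9769 + 0.07327 × 35.9461 + 0.20578 × 36.9572 + 0.26751 × 38.9138
= 8.99993 + 6.13249 + 2.63377 + 7.60505 + 10.40983 = 35.78107 u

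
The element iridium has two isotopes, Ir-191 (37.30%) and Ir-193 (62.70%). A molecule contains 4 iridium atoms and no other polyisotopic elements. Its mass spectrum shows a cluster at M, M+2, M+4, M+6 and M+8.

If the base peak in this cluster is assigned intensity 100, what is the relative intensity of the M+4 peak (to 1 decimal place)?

Term probabilities: M 0.0194, M+2 0.1302, M+4 0.3282, M+6 0.3678, M+8 0.1546. Base peak = M+6.
P(M+6) = C(4,3) × 0.3730^1 × 0.6270^3 = 4 × 0.3730 × 0.24649188 = 0.367766 (base)
P(M+4) = C(4,2) × 0.3730^2 × 0.6270^2 = 6 × 0.139129 × 0.393129 = 0.328174
Relative intensity = 0.328174 / 0.367766 × 100 = 89.2

89.2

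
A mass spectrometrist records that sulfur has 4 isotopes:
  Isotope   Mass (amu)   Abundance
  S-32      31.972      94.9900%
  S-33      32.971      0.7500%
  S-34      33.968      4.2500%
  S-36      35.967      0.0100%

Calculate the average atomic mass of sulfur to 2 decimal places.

Average mass = Σ (abundance × isotope mass) = 0.949900 × 31.972 + 0.007500 × 32.971 + 0.042500 × 33.968 + 0.000100 × 35.967
= 30.3702 + 0.2473 + 1.4436 + 0.0036 = 32.0647 amu

32.06 amu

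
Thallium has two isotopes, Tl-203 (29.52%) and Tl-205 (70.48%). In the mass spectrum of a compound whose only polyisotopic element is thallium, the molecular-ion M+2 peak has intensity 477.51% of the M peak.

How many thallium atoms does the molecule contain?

For n independent Tl atoms, I(M+2)/I(M) = n · (abundance Tl-205) / (abundance Tl-203) = n · 0.7048/0.2952.
n = 4.7751 × 0.2952/0.7048 = 2.00 ≈ 2

2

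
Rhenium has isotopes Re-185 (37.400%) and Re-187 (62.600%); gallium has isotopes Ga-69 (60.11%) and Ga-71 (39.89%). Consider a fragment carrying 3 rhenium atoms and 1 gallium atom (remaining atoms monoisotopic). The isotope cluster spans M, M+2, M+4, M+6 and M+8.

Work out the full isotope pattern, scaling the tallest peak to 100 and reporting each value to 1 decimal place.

Rhenium pattern (n=3): 0.05231362 : 0.26268713 : 0.43968487 : 0.24531438
Gallium pattern (n=1): 0.6011 : 0.3989
Convolve the two distributions (both contribute in 2-u steps):
  M: 0.05231362×0.6011 = 0.031446
  M+2: 0.05231362×0.3989 + 0.26268713×0.6011 = 0.178769
  M+4: 0.26268713×0.3989 + 0.43968487×0.6011 = 0.369080
  M+6: 0.43968487×0.3989 + 0.24531438×0.6011 = 0.322849
  M+8: 0.24531438×0.3989 = 0.097856
Scale to base peak (0.369080) = 100: 8.5 : 48.4 : 100.0 : 87.5 : 26.5

8.5 : 48.4 : 100.0 : 87.5 : 26.5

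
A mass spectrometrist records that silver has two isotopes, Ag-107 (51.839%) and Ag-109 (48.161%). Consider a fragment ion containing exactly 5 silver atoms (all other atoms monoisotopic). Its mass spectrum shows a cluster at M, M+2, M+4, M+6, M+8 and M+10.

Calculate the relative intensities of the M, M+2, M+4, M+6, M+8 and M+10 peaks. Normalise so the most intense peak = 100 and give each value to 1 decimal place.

11.6 : 53.8 : 100.0 : 92.9 : 43.2 : 8.0

The 5 Ag atoms are independent, so intensities follow the terms of (0.51839 + 0.48161)^5.
P(M) = 0.51839^5 = 0.037435
P(M+2) = 5 × 0.51839^4 × 0.48161^1 = 0.173897
P(M+4) = 10 × 0.51839^3 × 0.48161^2 = 0.323118
P(M+6) = 10 × 0.51839^2 × 0.48161^3 = 0.300192
P(M+8) = 5 × 0.51839^1 × 0.48161^4 = 0.139447
P(M+10) = 0.48161^5 = 0.025911
The M+4 peak is largest (0.323118); scaling to 100 gives 11.6 : 53.8 : 100.0 : 92.9 : 43.2 : 8.0.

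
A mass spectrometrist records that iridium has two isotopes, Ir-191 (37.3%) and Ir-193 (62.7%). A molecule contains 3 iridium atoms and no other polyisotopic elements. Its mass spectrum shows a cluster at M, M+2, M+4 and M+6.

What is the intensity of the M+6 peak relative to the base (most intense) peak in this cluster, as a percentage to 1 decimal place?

56.0%

Binomial terms of (0.373 + 0.627)^3: M 0.0519, M+2 0.2617, M+4 0.4399, M+6 0.2465 → M+4 is the base peak.
P(M+4) = C(3,2) × 0.373^1 × 0.627^2 = 3 × 0.3730 × 0.393129 = 0.439911 (base)
P(M+6) = C(3,3) × 0.373^0 × 0.627^3 = 1 × 1.0000 × 0.24649188 = 0.246492
Relative intensity = 0.246492 / 0.439911 × 100 = 56.0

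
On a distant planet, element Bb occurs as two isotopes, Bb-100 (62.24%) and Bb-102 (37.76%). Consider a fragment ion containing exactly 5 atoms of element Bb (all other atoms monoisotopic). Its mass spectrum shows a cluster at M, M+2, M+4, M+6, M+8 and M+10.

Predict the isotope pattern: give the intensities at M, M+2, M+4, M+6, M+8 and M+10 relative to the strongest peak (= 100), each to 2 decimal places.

27.17 : 82.42 : 100.00 : 60.67 : 18.40 : 2.23

The 5 Bb atoms are independent, so intensities follow the terms of (0.6224 + 0.3776)^5.
P(M) = 0.6224^5 = 0.093400
P(M+2) = 5 × 0.6224^4 × 0.3776^1 = 0.283322
P(M+4) = 10 × 0.6224^3 × 0.3776^2 = 0.343774
P(M+6) = 10 × 0.6224^2 × 0.3776^3 = 0.208562
P(M+8) = 5 × 0.6224^1 × 0.3776^4 = 0.063266
P(M+10) = 0.3776^5 = 0.007676
The M+4 peak is largest (0.343774); scaling to 100 gives 27.17 : 82.42 : 100.00 : 60.67 : 18.40 : 2.23.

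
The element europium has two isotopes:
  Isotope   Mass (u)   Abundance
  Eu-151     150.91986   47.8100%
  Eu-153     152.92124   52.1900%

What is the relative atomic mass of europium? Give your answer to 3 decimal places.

Ar = Σ fᵢ·mᵢ = 0.478100 × 150.91986 + 0.521900 × 152.92124
= 72.154785 + 79.809595 = 151.964380 u

151.964 u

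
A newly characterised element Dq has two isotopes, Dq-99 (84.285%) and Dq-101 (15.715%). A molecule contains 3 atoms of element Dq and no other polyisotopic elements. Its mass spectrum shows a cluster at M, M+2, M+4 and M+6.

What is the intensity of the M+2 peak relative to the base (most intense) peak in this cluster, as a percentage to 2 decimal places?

(0.84285 + 0.15715)^3 gives M 0.5988, M+2 0.3349, M+4 0.0624, M+6 0.0039; the largest is M.
P(M) = C(3,0) × 0.84285^3 × 0.15715^0 = 1 × 0.59875737 × 1.0000 = 0.598757 (base)
P(M+2) = C(3,1) × 0.84285^2 × 0.15715^1 = 3 × 0.71039612 × 0.15715 = 0.334916
Relative intensity = 0.334916 / 0.598757 × 100 = 55.94

55.94%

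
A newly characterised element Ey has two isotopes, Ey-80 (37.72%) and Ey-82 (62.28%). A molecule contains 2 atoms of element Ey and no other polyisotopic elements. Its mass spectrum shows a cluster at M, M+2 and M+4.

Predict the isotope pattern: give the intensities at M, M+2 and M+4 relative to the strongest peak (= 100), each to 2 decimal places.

Expanding (0.3772 + 0.6228)^2:
P(M) = 0.3772^2 = 0.142280
P(M+2) = 2 × 0.3772^1 × 0.6228^1 = 0.469840
P(M+4) = 0.6228^2 = 0.387880
The M+2 peak is largest (0.469840); scaling to 100 gives 30.28 : 100.00 : 82.56.

30.28 : 100.00 : 82.56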